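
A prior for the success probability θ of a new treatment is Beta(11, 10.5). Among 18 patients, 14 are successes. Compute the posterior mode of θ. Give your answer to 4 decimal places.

θ̂_MAP = 0.6400

Prior: Beta(11, 10.5).
Data: 14 successes in 18 trials. The binomial likelihood contributes θ^14(1−θ)^4, so the posterior is Beta(11+14, 10.5+4) = Beta(25, 14.5).
For Beta(a, b) with a, b > 1 the mode is (a−1)/(a+b−2) = 24/37.5 ≈ 0.6400.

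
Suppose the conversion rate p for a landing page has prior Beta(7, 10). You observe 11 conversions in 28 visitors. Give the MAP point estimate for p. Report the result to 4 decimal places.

Prior: Beta(7, 10).
Data: 11 successes in 28 trials. The binomial likelihood contributes p^11(1−p)^17, so the posterior is Beta(7+11, 10+17) = Beta(18, 27).
For Beta(a, b) with a, b > 1 the mode is (a−1)/(a+b−2) = 17/43 ≈ 0.3953.

p̂_MAP = 0.3953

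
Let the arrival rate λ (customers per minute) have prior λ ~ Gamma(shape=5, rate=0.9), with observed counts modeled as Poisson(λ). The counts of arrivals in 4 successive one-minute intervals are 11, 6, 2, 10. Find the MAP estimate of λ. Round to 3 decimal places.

λ̂_MAP = 6.735

Σxᵢ = 11+6+2+10 = 29, with n = 4.
Posterior ∝ λ^4e^(−0.9λ) · λ^29e^(−4λ) = λ^33e^(−4.9λ), i.e. Gamma(shape=34, rate=4.9).
The mode of a Gamma(a, b) with a ≥ 1 (shape–rate) is (a−1)/b = 33/4.9 ≈ 6.735.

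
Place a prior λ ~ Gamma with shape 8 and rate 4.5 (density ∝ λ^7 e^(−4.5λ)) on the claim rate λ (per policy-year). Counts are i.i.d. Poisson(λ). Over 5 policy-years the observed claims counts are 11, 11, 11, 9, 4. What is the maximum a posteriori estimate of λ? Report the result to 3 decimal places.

Σxᵢ = 11+11+11+9+4 = 46, with n = 5.
Posterior ∝ λ^7e^(−4.5λ) · λ^46e^(−5λ) = λ^53e^(−9.5λ), i.e. Gamma(shape=54, rate=9.5).
The mode of a Gamma(a, b) with a ≥ 1 (shape–rate) is (a−1)/b = 53/9.5 ≈ 5.579.

λ̂_MAP = 5.579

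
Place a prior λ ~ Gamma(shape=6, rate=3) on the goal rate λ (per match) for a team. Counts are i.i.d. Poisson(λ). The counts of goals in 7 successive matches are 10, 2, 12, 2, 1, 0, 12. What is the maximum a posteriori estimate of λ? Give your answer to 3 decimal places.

Σxᵢ = 10+2+12+2+1+0+12 = 39, with n = 7.
Posterior ∝ λ^5e^(−3λ) · λ^39e^(−7λ) = λ^44e^(−10λ), i.e. Gamma(shape=45, rate=10).
The mode of a Gamma(a, b) with a ≥ 1 (shape–rate) is (a−1)/b = 44/10 ≈ 4.400.

λ̂_MAP = 4.400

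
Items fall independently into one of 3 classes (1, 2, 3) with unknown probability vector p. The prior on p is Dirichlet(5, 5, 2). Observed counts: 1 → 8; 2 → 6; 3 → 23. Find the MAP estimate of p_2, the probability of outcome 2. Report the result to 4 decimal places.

The posterior is Dirichlet(αᵢ + nᵢ) = Dirichlet(13, 11, 25).
For a Dirichlet(a₁,…,a_K) with all aᵢ > 1, the mode has j-th component (aⱼ − 1)/(Σaᵢ − K).
Here Σaᵢ = 49 and K = 3, so p_2 = (11 − 1)/(49 − 3) = 10/46 ≈ 0.2174.

MAP estimate: 0.2174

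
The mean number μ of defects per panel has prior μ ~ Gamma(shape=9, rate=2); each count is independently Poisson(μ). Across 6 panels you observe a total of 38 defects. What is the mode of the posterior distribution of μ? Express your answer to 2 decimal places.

Σxᵢ = 38, n = 6.
Posterior ∝ μ^8e^(−2μ) · μ^38e^(−6μ) = μ^46e^(−8μ), i.e. Gamma(shape=47, rate=8).
The mode of a Gamma(a, b) with a ≥ 1 (shape–rate) is (a−1)/b = 46/8 ≈ 5.75.

μ̂_MAP = 5.75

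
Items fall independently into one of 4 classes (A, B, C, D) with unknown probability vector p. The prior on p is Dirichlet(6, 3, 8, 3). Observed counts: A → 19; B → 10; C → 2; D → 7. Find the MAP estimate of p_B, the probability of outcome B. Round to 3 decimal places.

MAP estimate of p_B = 0.222

The posterior is Dirichlet(αᵢ + nᵢ) = Dirichlet(25, 13, 10, 10).
For a Dirichlet(a₁,…,a_K) with all aᵢ > 1, the mode has j-th component (aⱼ − 1)/(Σaᵢ − K).
Here Σaᵢ = 58 and K = 4, so p_B = (13 − 1)/(58 − 4) = 12/54 ≈ 0.222.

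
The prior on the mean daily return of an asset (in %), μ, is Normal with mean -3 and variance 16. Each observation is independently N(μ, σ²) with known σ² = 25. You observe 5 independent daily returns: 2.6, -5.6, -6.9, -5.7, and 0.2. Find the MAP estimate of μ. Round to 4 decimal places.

μ̂_MAP = -3.0610

n = 5; x̄ = (2.6 + (-5.6) + (-6.9) + (-5.7) + 0.2)/5 = -15.4/5 = -3.08.
For a Normal prior and Normal likelihood with known variance, the posterior is Normal; its mode equals its mean, the precision-weighted average.
Prior precision 1/σ₀² = 1/16 = 0.0625; data precision n/σ² = 5/25 = 0.2.
μ̂ = (0.0625·(-3) + 0.2·(-3.08)) / (0.0625 + 0.2) = (-0.8035)/0.2625 = -1607/525 ≈ -3.0610.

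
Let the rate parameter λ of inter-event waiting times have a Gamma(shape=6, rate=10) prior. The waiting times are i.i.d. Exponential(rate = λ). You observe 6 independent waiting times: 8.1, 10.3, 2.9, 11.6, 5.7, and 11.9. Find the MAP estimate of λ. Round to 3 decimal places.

The Exponential(rate=λ) likelihood is ∝ λ^n e^(−λΣtᵢ). Here n = 6 and Σtᵢ = 8.1 + 10.3 + 2.9 + 11.6 + 5.7 + 11.9 = 50.5.
Posterior ∝ λ^5e^(−10λ) · λ^6e^(−50.5λ) = λ^11e^(−60.5λ), i.e. Gamma(12, 60.5).
Mode = (a−1)/b = 11/60.5 ≈ 0.182.

λ̂_MAP = 0.182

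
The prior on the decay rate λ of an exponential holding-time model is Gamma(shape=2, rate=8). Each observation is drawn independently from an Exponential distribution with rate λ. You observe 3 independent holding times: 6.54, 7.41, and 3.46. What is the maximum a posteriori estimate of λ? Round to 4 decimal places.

The Exponential(rate=λ) likelihood is ∝ λ^n e^(−λΣtᵢ). Here n = 3 and Σtᵢ = 6.54 + 7.41 + 3.46 = 17.41.
Posterior ∝ λe^(−8λ) · λ^3e^(−17.41λ) = λ^4e^(−25.41λ), i.e. Gamma(5, 25.41).
Mode = (a−1)/b = 4/25.41 ≈ 0.1574.

λ̂_MAP = 0.1574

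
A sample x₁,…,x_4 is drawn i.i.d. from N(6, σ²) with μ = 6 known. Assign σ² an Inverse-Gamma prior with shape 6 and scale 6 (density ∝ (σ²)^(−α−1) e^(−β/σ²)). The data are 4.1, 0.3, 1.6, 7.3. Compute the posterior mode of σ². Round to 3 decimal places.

Sum of squared deviations about the known mean: SS = (4.1−6)² + (0.3−6)² + (1.6−6)² + (7.3−6)² = 57.15.
The Normal likelihood contributes (σ²)^(−n/2) exp(−SS/(2σ²)), so the posterior is Inverse-Gamma(α + n/2, β + SS/2) = Inverse-Gamma(8, 34.575).
The mode of Inverse-Gamma(a, b) is b/(a+1) = 34.575/9 ≈ 3.842.

σ̂²_MAP = 3.842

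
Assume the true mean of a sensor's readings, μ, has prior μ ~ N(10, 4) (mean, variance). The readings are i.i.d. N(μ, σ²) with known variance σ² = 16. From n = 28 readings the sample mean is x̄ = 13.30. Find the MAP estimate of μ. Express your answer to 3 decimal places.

n = 28, x̄ = 13.30.
For a Normal prior and Normal likelihood with known variance, the posterior is Normal; its mode equals its mean, the precision-weighted average.
Prior precision 1/σ₀² = 1/4 = 0.25; data precision n/σ² = 28/16 = 1.75.
μ̂ = (0.25·10 + 1.75·13.3) / (0.25 + 1.75) = 25.775/2 = 12.8875 ≈ 12.888.

μ̂_MAP = 12.888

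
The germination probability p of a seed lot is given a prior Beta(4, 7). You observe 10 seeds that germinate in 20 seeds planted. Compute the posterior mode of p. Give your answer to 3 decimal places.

p̂_MAP = 0.448

Prior: Beta(4, 7).
Data: 10 successes in 20 trials. The binomial likelihood contributes p^10(1−p)^10, so the posterior is Beta(4+10, 7+10) = Beta(14, 17).
For Beta(a, b) with a, b > 1 the mode is (a−1)/(a+b−2) = 13/29 ≈ 0.448.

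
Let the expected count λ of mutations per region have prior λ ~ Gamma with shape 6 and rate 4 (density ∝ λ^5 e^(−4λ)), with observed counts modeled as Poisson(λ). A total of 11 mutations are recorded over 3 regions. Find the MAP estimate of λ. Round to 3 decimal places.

λ̂_MAP = 2.286

Σxᵢ = 11, n = 3.
Posterior ∝ λ^5e^(−4λ) · λ^11e^(−3λ) = λ^16e^(−7λ), i.e. Gamma(shape=17, rate=7).
The mode of a Gamma(a, b) with a ≥ 1 (shape–rate) is (a−1)/b = 16/7 ≈ 2.286.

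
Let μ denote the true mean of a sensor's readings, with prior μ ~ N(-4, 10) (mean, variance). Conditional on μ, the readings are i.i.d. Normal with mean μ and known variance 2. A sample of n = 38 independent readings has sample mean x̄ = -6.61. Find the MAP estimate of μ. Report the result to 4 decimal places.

μ̂_MAP = -6.5963

n = 38, x̄ = -6.61.
For a Normal prior and Normal likelihood with known variance, the posterior is Normal; its mode equals its mean, the precision-weighted average.
Prior precision 1/σ₀² = 1/10 = 0.1; data precision n/σ² = 38/2 = 19.
μ̂ = (0.1·(-4) + 19·(-6.61)) / (0.1 + 19) = (-125.99)/19.1 = -12599/1910 ≈ -6.5963.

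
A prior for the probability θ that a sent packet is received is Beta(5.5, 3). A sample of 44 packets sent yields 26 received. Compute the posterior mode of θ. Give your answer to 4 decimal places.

Prior: Beta(5.5, 3).
Data: 26 successes in 44 trials. The binomial likelihood contributes θ^26(1−θ)^18, so the posterior is Beta(5.5+26, 3+18) = Beta(31.5, 21).
For Beta(a, b) with a, b > 1 the mode is (a−1)/(a+b−2) = 30.5/50.5 ≈ 0.6040.

θ̂_MAP = 0.6040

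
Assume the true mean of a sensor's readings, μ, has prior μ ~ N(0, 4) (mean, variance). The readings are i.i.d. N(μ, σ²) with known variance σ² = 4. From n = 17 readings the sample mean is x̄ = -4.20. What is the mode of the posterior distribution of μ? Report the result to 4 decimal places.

n = 17, x̄ = -4.20.
For a Normal prior and Normal likelihood with known variance, the posterior is Normal; its mode equals its mean, the precision-weighted average.
Prior precision 1/σ₀² = 1/4 = 0.25; data precision n/σ² = 17/4 = 4.25.
μ̂ = (0.25·0 + 4.25·(-4.2)) / (0.25 + 4.25) = (-17.85)/4.5 = -119/30 ≈ -3.9667.

μ̂_MAP = -3.9667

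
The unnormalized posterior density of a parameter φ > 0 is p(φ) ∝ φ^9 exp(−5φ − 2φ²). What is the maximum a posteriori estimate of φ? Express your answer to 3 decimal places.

ℓ'(φ) = 9/φ − 5 − 4φ. Setting this to zero and multiplying by φ: 4φ² + 5φ − 9 = 0.
φ = (−5 + √(5² + 4·4·9)) / (2·4) = (−5 + √169) / 8 = (−5 + 13)/8 = 1.
ℓ''(φ) = −9/φ² − 4 < 0, confirming a maximum.

φ̂_MAP = 1.000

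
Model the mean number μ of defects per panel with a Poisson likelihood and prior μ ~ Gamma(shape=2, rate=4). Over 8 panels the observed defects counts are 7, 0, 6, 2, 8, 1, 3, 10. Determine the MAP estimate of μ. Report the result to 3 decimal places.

μ̂_MAP = 3.167

Σxᵢ = 7+0+6+2+8+1+3+10 = 37, with n = 8.
Posterior ∝ μe^(−4μ) · μ^37e^(−8μ) = μ^38e^(−12μ), i.e. Gamma(shape=39, rate=12).
The mode of a Gamma(a, b) with a ≥ 1 (shape–rate) is (a−1)/b = 38/12 ≈ 3.167.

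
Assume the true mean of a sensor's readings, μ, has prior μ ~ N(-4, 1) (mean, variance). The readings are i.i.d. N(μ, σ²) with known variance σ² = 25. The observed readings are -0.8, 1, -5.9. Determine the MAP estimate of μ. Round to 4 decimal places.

μ̂_MAP = -3.7750

n = 3; x̄ = ((-0.8) + 1 + (-5.9))/3 = -5.7/3 = -1.9.
For a Normal prior and Normal likelihood with known variance, the posterior is Normal; its mode equals its mean, the precision-weighted average.
Prior precision 1/σ₀² = 1/1 = 1; data precision n/σ² = 3/25 = 0.12.
μ̂ = (1·(-4) + 0.12·(-1.9)) / (1 + 0.12) = (-4.228)/1.12 = -3.7750.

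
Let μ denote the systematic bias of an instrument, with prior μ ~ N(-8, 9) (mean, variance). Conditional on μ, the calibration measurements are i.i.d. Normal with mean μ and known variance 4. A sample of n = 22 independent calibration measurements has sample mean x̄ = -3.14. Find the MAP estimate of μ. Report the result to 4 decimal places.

n = 22, x̄ = -3.14.
For a Normal prior and Normal likelihood with known variance, the posterior is Normal; its mode equals its mean, the precision-weighted average.
Prior precision 1/σ₀² = 1/9; data precision n/σ² = 22/4 = 5.5.
μ̂ = ((1/9)·(-8) + 5.5·(-3.14)) / (1/9 + 5.5) = (-16343/900)/(101/18) = -16343/5050 ≈ -3.2362.

μ̂_MAP = -3.2362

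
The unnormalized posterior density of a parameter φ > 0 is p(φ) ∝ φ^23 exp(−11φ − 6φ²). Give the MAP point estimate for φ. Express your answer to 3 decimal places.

ℓ'(φ) = 23/φ − 11 − 12φ. Setting this to zero and multiplying by φ: 12φ² + 11φ − 23 = 0.
φ = (−11 + √(11² + 4·12·23)) / (2·12) = (−11 + √1225) / 24 = (−11 + 35)/24 = 1.
ℓ''(φ) = −23/φ² − 12 < 0, confirming a maximum.

φ̂_MAP = 1.000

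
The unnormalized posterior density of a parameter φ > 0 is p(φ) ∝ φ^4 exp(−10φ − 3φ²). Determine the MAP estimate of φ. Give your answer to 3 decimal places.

ℓ'(φ) = 4/φ − 10 − 6φ. Setting this to zero and multiplying by φ: 6φ² + 10φ − 4 = 0.
φ = (−10 + √(10² + 4·6·4)) / (2·6) = (−10 + √196) / 12 = (−10 + 14)/12 = 1/3.
ℓ''(φ) = −4/φ² − 6 < 0, confirming a maximum.

φ̂_MAP = 0.333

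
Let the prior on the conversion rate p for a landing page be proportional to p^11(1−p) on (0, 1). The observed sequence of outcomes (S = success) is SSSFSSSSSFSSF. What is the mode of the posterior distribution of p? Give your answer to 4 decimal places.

p̂_MAP = 0.8400

The prior density ∝ p^11(1−p)^1 is the kernel of Beta(12, 2).
Data: 10 successes in 13 trials (from the sequence). The binomial likelihood contributes p^10(1−p)^3, so the posterior is Beta(12+10, 2+3) = Beta(22, 5).
For Beta(a, b) with a, b > 1 the mode is (a−1)/(a+b−2) = 21/25 ≈ 0.8400.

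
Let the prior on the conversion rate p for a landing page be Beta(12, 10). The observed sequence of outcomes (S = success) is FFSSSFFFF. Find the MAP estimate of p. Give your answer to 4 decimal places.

p̂_MAP = 0.4828

Prior: Beta(12, 10).
Data: 3 successes in 9 trials (from the sequence). The binomial likelihood contributes p^3(1−p)^6, so the posterior is Beta(12+3, 10+6) = Beta(15, 16).
For Beta(a, b) with a, b > 1 the mode is (a−1)/(a+b−2) = 14/29 ≈ 0.4828.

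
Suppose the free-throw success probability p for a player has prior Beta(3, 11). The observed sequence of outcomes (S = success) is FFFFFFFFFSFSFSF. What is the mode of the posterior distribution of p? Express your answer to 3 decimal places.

p̂_MAP = 0.185

Prior: Beta(3, 11).
Data: 3 successes in 15 trials (from the sequence). The binomial likelihood contributes p^3(1−p)^12, so the posterior is Beta(3+3, 11+12) = Beta(6, 23).
For Beta(a, b) with a, b > 1 the mode is (a−1)/(a+b−2) = 5/27 ≈ 0.185.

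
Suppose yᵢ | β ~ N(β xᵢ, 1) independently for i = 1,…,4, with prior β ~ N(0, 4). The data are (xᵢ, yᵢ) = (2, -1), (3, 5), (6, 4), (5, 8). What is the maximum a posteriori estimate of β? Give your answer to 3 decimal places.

log p(β | y) = −Σ(yᵢ − βxᵢ)²/(2·1) − β²/(2·4) + const.
Setting the derivative to zero: Σxᵢ(yᵢ − βxᵢ)/1 − β/4 = 0, so β = Σxᵢyᵢ / (Σxᵢ² + σ²/τ²).
Σxᵢyᵢ = 2·(-1) + 3·5 + 6·4 + 5·8 = 77; Σxᵢ² = 74; σ²/τ² = 0.25.
β̂_MAP = 77 / (74 + 0.25) = 77/74.25 ≈ 1.037.

β̂_MAP = 1.037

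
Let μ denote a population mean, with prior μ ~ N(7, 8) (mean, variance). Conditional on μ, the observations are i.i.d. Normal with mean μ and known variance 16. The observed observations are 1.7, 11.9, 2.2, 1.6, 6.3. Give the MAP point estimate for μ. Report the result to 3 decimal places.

n = 5; x̄ = (1.7 + 11.9 + 2.2 + 1.6 + 6.3)/5 = 23.7/5 = 4.74.
For a Normal prior and Normal likelihood with known variance, the posterior is Normal; its mode equals its mean, the precision-weighted average.
Prior precision 1/σ₀² = 1/8 = 0.125; data precision n/σ² = 5/16 = 0.3125.
μ̂ = (0.125·7 + 0.3125·4.74) / (0.125 + 0.3125) = 2.35625/0.4375 = 377/70 ≈ 5.386.

μ̂_MAP = 5.386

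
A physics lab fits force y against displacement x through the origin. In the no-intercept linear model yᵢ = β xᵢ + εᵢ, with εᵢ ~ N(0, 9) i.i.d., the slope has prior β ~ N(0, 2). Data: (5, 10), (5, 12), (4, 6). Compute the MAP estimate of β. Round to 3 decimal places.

log p(β | y) = −Σ(yᵢ − βxᵢ)²/(2·9) − β²/(2·2) + const.
Setting the derivative to zero: Σxᵢ(yᵢ − βxᵢ)/9 − β/2 = 0, so β = Σxᵢyᵢ / (Σxᵢ² + σ²/τ²).
Σxᵢyᵢ = 5·10 + 5·12 + 4·6 = 134; Σxᵢ² = 66; σ²/τ² = 4.5.
β̂_MAP = 134 / (66 + 4.5) = 134/70.5 ≈ 1.901.

β̂_MAP = 1.901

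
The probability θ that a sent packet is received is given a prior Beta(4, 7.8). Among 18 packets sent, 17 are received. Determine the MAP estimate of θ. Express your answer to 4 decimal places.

θ̂_MAP = 0.7194

Prior: Beta(4, 7.8).
Data: 17 successes in 18 trials. The binomial likelihood contributes θ^17(1−θ)^1, so the posterior is Beta(4+17, 7.8+1) = Beta(21, 8.8).
For Beta(a, b) with a, b > 1 the mode is (a−1)/(a+b−2) = 20/27.8 ≈ 0.7194.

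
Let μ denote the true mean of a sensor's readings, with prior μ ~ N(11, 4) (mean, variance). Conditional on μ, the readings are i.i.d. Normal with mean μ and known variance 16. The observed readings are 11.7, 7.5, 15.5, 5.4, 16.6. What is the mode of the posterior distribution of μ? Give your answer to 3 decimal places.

μ̂_MAP = 11.189

n = 5; x̄ = (11.7 + 7.5 + 15.5 + 5.4 + 16.6)/5 = 56.7/5 = 11.34.
For a Normal prior and Normal likelihood with known variance, the posterior is Normal; its mode equals its mean, the precision-weighted average.
Prior precision 1/σ₀² = 1/4 = 0.25; data precision n/σ² = 5/16 = 0.3125.
μ̂ = (0.25·11 + 0.3125·11.34) / (0.25 + 0.3125) = 6.29375/0.5625 = 1007/90 ≈ 11.189.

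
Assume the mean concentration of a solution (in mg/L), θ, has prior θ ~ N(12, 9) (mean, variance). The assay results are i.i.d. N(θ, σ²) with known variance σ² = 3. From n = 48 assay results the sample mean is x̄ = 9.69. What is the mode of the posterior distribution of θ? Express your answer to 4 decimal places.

θ̂_MAP = 9.7059

n = 48, x̄ = 9.69.
For a Normal prior and Normal likelihood with known variance, the posterior is Normal; its mode equals its mean, the precision-weighted average.
Prior precision 1/σ₀² = 1/9; data precision n/σ² = 48/3 = 16.
θ̂ = ((1/9)·12 + 16·9.69) / (1/9 + 16) = (11728/75)/(145/9) = 35184/3625 ≈ 9.7059.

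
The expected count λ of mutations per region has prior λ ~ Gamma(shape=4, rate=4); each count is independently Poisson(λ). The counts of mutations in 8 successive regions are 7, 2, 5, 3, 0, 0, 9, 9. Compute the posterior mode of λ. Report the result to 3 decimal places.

λ̂_MAP = 3.167

Σxᵢ = 7+2+5+3+0+0+9+9 = 35, with n = 8.
Posterior ∝ λ^3e^(−4λ) · λ^35e^(−8λ) = λ^38e^(−12λ), i.e. Gamma(shape=39, rate=12).
The mode of a Gamma(a, b) with a ≥ 1 (shape–rate) is (a−1)/b = 38/12 ≈ 3.167.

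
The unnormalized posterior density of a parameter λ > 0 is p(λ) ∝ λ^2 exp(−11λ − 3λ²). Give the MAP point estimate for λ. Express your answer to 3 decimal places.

λ̂_MAP = 0.167

ℓ'(λ) = 2/λ − 11 − 6λ. Setting this to zero and multiplying by λ: 6λ² + 11λ − 2 = 0.
λ = (−11 + √(11² + 4·6·2)) / (2·6) = (−11 + √169) / 12 = (−11 + 13)/12 = 1/6.
ℓ''(λ) = −2/λ² − 6 < 0, confirming a maximum.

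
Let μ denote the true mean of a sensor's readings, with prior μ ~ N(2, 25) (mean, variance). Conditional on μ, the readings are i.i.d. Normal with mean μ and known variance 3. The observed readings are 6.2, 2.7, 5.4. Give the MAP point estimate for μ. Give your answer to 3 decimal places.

μ̂_MAP = 4.660

n = 3; x̄ = (6.2 + 2.7 + 5.4)/3 = 14.3/3 = 143/30 ≈ 4.7667.
For a Normal prior and Normal likelihood with known variance, the posterior is Normal; its mode equals its mean, the precision-weighted average.
Prior precision 1/σ₀² = 1/25 = 0.04; data precision n/σ² = 3/3 = 1.
μ̂ = (0.04·2 + 1·(143/30)) / (0.04 + 1) = (727/150)/1.04 = 727/156 ≈ 4.660.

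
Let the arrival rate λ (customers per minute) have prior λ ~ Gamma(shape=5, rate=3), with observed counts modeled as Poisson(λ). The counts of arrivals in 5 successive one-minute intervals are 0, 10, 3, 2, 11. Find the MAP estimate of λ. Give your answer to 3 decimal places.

λ̂_MAP = 3.750

Σxᵢ = 0+10+3+2+11 = 26, with n = 5.
Posterior ∝ λ^4e^(−3λ) · λ^26e^(−5λ) = λ^30e^(−8λ), i.e. Gamma(shape=31, rate=8).
The mode of a Gamma(a, b) with a ≥ 1 (shape–rate) is (a−1)/b = 30/8 ≈ 3.750.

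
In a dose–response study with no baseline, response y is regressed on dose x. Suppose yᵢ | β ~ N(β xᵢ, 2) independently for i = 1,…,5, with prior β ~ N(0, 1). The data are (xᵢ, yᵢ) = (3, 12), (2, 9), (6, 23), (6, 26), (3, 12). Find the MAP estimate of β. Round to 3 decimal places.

β̂_MAP = 4.000

log p(β | y) = −Σ(yᵢ − βxᵢ)²/(2·2) − β²/(2·1) + const.
Setting the derivative to zero: Σxᵢ(yᵢ − βxᵢ)/2 − β/1 = 0, so β = Σxᵢyᵢ / (Σxᵢ² + σ²/τ²).
Σxᵢyᵢ = 3·12 + 2·9 + 6·23 + 6·26 + 3·12 = 384; Σxᵢ² = 94; σ²/τ² = 2.
β̂_MAP = 384 / (94 + 2) = 384/96 ≈ 4.000.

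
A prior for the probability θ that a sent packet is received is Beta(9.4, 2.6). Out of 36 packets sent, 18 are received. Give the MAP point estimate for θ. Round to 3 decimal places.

Prior: Beta(9.4, 2.6).
Data: 18 successes in 36 trials. The binomial likelihood contributes θ^18(1−θ)^18, so the posterior is Beta(9.4+18, 2.6+18) = Beta(27.4, 20.6).
For Beta(a, b) with a, b > 1 the mode is (a−1)/(a+b−2) = 26.4/46 ≈ 0.574.

θ̂_MAP = 0.574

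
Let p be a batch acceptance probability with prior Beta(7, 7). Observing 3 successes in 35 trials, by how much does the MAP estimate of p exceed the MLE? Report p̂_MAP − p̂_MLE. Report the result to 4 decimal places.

Posterior is Beta(10, 39); MAP = (10−1)/(49−2) = 9/47 ≈ 0.19149.
MLE ignores the prior: p̂_MLE = k/n = 3/35 ≈ 0.08571.
Difference = 9/47 − 3/35 = 174/1645 ≈ 0.1058.

MAP − MLE = 0.1058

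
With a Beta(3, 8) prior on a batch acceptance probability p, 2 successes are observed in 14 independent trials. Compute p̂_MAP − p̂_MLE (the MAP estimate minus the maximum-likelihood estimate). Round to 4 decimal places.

Posterior is Beta(5, 20); MAP = (5−1)/(25−2) = 4/23 ≈ 0.17391.
MLE ignores the prior: p̂_MLE = k/n = 2/14 ≈ 0.14286.
Difference = 4/23 − 2/14 = 5/161 ≈ 0.0311.

MAP − MLE = 0.0311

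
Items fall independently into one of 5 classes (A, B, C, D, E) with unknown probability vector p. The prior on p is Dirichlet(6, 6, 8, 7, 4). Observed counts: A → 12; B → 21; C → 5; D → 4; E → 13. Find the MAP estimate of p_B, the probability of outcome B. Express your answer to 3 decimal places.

MAP estimate of p_B = 0.321

The posterior is Dirichlet(αᵢ + nᵢ) = Dirichlet(18, 27, 13, 11, 17).
For a Dirichlet(a₁,…,a_K) with all aᵢ > 1, the mode has j-th component (aⱼ − 1)/(Σaᵢ − K).
Here Σaᵢ = 86 and K = 5, so p_B = (27 − 1)/(86 − 5) = 26/81 ≈ 0.321.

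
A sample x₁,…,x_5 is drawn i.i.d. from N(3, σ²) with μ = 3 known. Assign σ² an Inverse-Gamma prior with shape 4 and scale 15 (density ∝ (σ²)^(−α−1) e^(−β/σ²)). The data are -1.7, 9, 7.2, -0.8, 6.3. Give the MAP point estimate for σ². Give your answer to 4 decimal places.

Sum of squared deviations about the known mean: SS = (-1.7−3)² + (9−3)² + (7.2−3)² + (-0.8−3)² + (6.3−3)² = 101.06.
The Normal likelihood contributes (σ²)^(−n/2) exp(−SS/(2σ²)), so the posterior is Inverse-Gamma(α + n/2, β + SS/2) = Inverse-Gamma(6.5, 65.53).
The mode of Inverse-Gamma(a, b) is b/(a+1) = 65.53/7.5 ≈ 8.7373.

σ̂²_MAP = 8.7373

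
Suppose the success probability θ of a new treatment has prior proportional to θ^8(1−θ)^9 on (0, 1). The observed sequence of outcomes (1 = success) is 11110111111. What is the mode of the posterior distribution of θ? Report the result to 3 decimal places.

The prior density ∝ θ^8(1−θ)^9 is the kernel of Beta(9, 10).
Data: 10 successes in 11 trials (from the sequence). The binomial likelihood contributes θ^10(1−θ)^1, so the posterior is Beta(9+10, 10+1) = Beta(19, 11).
For Beta(a, b) with a, b > 1 the mode is (a−1)/(a+b−2) = 18/28 ≈ 0.643.

θ̂_MAP = 0.643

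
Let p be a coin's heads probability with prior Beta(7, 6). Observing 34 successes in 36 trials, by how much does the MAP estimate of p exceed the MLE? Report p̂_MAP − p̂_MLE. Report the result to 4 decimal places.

Posterior is Beta(41, 8); MAP = (41−1)/(49−2) = 40/47 ≈ 0.85106.
MLE ignores the prior: p̂_MLE = k/n = 34/36 ≈ 0.94444.
Difference = 40/47 − 34/36 = -79/846 ≈ -0.0934.

MAP − MLE = -0.0934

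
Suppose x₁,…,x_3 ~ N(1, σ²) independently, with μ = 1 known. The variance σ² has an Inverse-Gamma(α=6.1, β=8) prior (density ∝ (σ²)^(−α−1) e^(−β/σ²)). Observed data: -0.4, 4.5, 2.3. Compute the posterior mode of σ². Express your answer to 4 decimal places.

Sum of squared deviations about the known mean: SS = (-0.4−1)² + (4.5−1)² + (2.3−1)² = 15.9.
The Normal likelihood contributes (σ²)^(−n/2) exp(−SS/(2σ²)), so the posterior is Inverse-Gamma(α + n/2, β + SS/2) = Inverse-Gamma(7.6, 15.95).
The mode of Inverse-Gamma(a, b) is b/(a+1) = 15.95/8.6 ≈ 1.8547.

σ̂²_MAP = 1.8547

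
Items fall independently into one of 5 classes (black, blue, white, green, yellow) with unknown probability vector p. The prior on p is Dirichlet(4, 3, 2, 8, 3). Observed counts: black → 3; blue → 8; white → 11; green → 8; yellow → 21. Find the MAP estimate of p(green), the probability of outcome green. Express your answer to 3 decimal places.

The posterior is Dirichlet(αᵢ + nᵢ) = Dirichlet(7, 11, 13, 16, 24).
For a Dirichlet(a₁,…,a_K) with all aᵢ > 1, the mode has j-th component (aⱼ − 1)/(Σaᵢ − K).
Here Σaᵢ = 71 and K = 5, so p(green) = (16 − 1)/(71 − 5) = 15/66 ≈ 0.227.

MAP estimate of p(green) = 0.227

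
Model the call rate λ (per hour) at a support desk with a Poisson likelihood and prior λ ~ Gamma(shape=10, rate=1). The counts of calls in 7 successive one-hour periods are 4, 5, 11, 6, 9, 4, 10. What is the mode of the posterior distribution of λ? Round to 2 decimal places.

Σxᵢ = 4+5+11+6+9+4+10 = 49, with n = 7.
Posterior ∝ λ^9e^(−1λ) · λ^49e^(−7λ) = λ^58e^(−8λ), i.e. Gamma(shape=59, rate=8).
The mode of a Gamma(a, b) with a ≥ 1 (shape–rate) is (a−1)/b = 58/8 ≈ 7.25.

λ̂_MAP = 7.25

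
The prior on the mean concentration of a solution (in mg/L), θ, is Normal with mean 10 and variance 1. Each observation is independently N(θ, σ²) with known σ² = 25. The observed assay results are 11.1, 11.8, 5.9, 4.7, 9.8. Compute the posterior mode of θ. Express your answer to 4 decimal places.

n = 5; x̄ = (11.1 + 11.8 + 5.9 + 4.7 + 9.8)/5 = 43.3/5 = 8.66.
For a Normal prior and Normal likelihood with known variance, the posterior is Normal; its mode equals its mean, the precision-weighted average.
Prior precision 1/σ₀² = 1/1 = 1; data precision n/σ² = 5/25 = 0.2.
θ̂ = (1·10 + 0.2·8.66) / (1 + 0.2) = 11.732/1.2 = 2933/300 ≈ 9.7767.

θ̂_MAP = 9.7767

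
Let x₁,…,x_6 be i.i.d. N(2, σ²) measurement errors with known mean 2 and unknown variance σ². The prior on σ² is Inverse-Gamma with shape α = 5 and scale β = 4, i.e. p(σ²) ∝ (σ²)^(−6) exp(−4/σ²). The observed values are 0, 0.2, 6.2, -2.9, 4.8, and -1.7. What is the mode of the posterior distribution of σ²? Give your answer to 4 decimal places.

σ̂²_MAP = 4.3567

Sum of squared deviations about the known mean: SS = (0−2)² + (0.2−2)² + (6.2−2)² + (-2.9−2)² + (4.8−2)² + (-1.7−2)² = 70.42.
The Normal likelihood contributes (σ²)^(−n/2) exp(−SS/(2σ²)), so the posterior is Inverse-Gamma(α + n/2, β + SS/2) = Inverse-Gamma(8, 39.21).
The mode of Inverse-Gamma(a, b) is b/(a+1) = 39.21/9 ≈ 4.3567.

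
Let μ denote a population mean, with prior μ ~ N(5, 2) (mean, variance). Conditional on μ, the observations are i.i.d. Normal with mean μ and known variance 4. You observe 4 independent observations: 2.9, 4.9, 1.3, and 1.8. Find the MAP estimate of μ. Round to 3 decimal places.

μ̂_MAP = 3.483

n = 4; x̄ = (2.9 + 4.9 + 1.3 + 1.8)/4 = 10.9/4 = 2.725.
For a Normal prior and Normal likelihood with known variance, the posterior is Normal; its mode equals its mean, the precision-weighted average.
Prior precision 1/σ₀² = 1/2 = 0.5; data precision n/σ² = 4/4 = 1.
μ̂ = (0.5·5 + 1·2.725) / (0.5 + 1) = 5.225/1.5 = 209/60 ≈ 3.483.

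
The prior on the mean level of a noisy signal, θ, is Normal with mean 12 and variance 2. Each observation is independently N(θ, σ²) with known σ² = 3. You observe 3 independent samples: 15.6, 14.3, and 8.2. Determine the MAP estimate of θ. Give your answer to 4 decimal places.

θ̂_MAP = 12.4667

n = 3; x̄ = (15.6 + 14.3 + 8.2)/3 = 38.1/3 = 12.7.
For a Normal prior and Normal likelihood with known variance, the posterior is Normal; its mode equals its mean, the precision-weighted average.
Prior precision 1/σ₀² = 1/2 = 0.5; data precision n/σ² = 3/3 = 1.
θ̂ = (0.5·12 + 1·12.7) / (0.5 + 1) = 18.7/1.5 = 187/15 ≈ 12.4667.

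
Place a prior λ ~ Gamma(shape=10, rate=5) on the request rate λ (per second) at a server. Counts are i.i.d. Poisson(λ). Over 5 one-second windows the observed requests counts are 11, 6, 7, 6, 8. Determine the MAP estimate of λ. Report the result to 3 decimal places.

Σxᵢ = 11+6+7+6+8 = 38, with n = 5.
Posterior ∝ λ^9e^(−5λ) · λ^38e^(−5λ) = λ^47e^(−10λ), i.e. Gamma(shape=48, rate=10).
The mode of a Gamma(a, b) with a ≥ 1 (shape–rate) is (a−1)/b = 47/10 ≈ 4.700.

λ̂_MAP = 4.700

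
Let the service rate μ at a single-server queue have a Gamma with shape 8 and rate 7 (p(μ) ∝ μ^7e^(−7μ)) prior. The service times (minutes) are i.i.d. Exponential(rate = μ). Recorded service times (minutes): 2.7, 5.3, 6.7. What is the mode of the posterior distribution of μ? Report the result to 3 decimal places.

The Exponential(rate=μ) likelihood is ∝ μ^n e^(−μΣtᵢ). Here n = 3 and Σtᵢ = 2.7 + 5.3 + 6.7 = 14.7.
Posterior ∝ μ^7e^(−7μ) · μ^3e^(−14.7μ) = μ^10e^(−21.7μ), i.e. Gamma(11, 21.7).
Mode = (a−1)/b = 10/21.7 ≈ 0.461.

μ̂_MAP = 0.461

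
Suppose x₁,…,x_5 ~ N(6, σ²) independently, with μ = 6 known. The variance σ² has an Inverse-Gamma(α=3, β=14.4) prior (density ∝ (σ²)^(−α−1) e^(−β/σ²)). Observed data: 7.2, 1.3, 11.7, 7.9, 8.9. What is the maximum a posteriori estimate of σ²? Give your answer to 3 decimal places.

σ̂²_MAP = 7.449

Sum of squared deviations about the known mean: SS = (7.2−6)² + (1.3−6)² + (11.7−6)² + (7.9−6)² + (8.9−6)² = 68.04.
The Normal likelihood contributes (σ²)^(−n/2) exp(−SS/(2σ²)), so the posterior is Inverse-Gamma(α + n/2, β + SS/2) = Inverse-Gamma(5.5, 48.42).
The mode of Inverse-Gamma(a, b) is b/(a+1) = 48.42/6.5 ≈ 7.449.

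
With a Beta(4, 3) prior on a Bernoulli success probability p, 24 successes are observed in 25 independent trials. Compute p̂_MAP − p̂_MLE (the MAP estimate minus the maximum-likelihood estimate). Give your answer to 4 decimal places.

Posterior is Beta(28, 4); MAP = (28−1)/(32−2) = 27/30 ≈ 0.90000.
MLE ignores the prior: p̂_MLE = k/n = 24/25 ≈ 0.96000.
Difference = 27/30 − 24/25 = -3/50 ≈ -0.0600.

MAP − MLE = -0.0600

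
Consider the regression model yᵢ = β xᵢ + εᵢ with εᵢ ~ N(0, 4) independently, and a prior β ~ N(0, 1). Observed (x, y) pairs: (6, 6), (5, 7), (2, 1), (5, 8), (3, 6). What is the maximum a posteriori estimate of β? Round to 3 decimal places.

log p(β | y) = −Σ(yᵢ − βxᵢ)²/(2·4) − β²/(2·1) + const.
Setting the derivative to zero: Σxᵢ(yᵢ − βxᵢ)/4 − β/1 = 0, so β = Σxᵢyᵢ / (Σxᵢ² + σ²/τ²).
Σxᵢyᵢ = 6·6 + 5·7 + 2·1 + 5·8 + 3·6 = 131; Σxᵢ² = 99; σ²/τ² = 4.
β̂_MAP = 131 / (99 + 4) = 131/103 ≈ 1.272.

β̂_MAP = 1.272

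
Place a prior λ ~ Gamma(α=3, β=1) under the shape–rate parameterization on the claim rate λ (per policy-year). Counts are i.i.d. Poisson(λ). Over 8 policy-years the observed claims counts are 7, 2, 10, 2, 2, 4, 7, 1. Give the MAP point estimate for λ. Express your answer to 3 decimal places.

λ̂_MAP = 4.111

Σxᵢ = 7+2+10+2+2+4+7+1 = 35, with n = 8.
Posterior ∝ λ^2e^(−1λ) · λ^35e^(−8λ) = λ^37e^(−9λ), i.e. Gamma(shape=38, rate=9).
The mode of a Gamma(a, b) with a ≥ 1 (shape–rate) is (a−1)/b = 37/9 ≈ 4.111.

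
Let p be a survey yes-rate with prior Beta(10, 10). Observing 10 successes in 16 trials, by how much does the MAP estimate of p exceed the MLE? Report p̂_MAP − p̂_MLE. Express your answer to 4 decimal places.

MAP − MLE = -0.0662

Posterior is Beta(20, 16); MAP = (20−1)/(36−2) = 19/34 ≈ 0.55882.
MLE ignores the prior: p̂_MLE = k/n = 10/16 ≈ 0.62500.
Difference = 19/34 − 10/16 = -9/136 ≈ -0.0662.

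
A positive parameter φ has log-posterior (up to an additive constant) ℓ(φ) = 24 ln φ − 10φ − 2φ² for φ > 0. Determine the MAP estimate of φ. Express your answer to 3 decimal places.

ℓ'(φ) = 24/φ − 10 − 4φ. Setting this to zero and multiplying by φ: 4φ² + 10φ − 24 = 0.
φ = (−10 + √(10² + 4·4·24)) / (2·4) = (−10 + √484) / 8 = (−10 + 22)/8 = 3/2.
ℓ''(φ) = −24/φ² − 4 < 0, confirming a maximum.

φ̂_MAP = 1.500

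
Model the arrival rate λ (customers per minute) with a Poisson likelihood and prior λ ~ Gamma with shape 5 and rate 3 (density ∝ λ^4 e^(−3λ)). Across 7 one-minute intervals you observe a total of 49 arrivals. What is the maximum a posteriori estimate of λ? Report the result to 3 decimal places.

Σxᵢ = 49, n = 7.
Posterior ∝ λ^4e^(−3λ) · λ^49e^(−7λ) = λ^53e^(−10λ), i.e. Gamma(shape=54, rate=10).
The mode of a Gamma(a, b) with a ≥ 1 (shape–rate) is (a−1)/b = 53/10 ≈ 5.300.

λ̂_MAP = 5.300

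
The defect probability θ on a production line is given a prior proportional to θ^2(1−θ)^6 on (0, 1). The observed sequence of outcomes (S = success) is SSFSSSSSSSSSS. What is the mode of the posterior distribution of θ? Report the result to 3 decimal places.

The prior density ∝ θ^2(1−θ)^6 is the kernel of Beta(3, 7).
Data: 12 successes in 13 trials (from the sequence). The binomial likelihood contributes θ^12(1−θ)^1, so the posterior is Beta(3+12, 7+1) = Beta(15, 8).
For Beta(a, b) with a, b > 1 the mode is (a−1)/(a+b−2) = 14/21 ≈ 0.667.

θ̂_MAP = 0.667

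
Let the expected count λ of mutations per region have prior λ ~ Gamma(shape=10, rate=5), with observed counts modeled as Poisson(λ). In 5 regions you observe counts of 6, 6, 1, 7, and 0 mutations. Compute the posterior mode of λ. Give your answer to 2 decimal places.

Σxᵢ = 6+6+1+7+0 = 20, with n = 5.
Posterior ∝ λ^9e^(−5λ) · λ^20e^(−5λ) = λ^29e^(−10λ), i.e. Gamma(shape=30, rate=10).
The mode of a Gamma(a, b) with a ≥ 1 (shape–rate) is (a−1)/b = 29/10 ≈ 2.90.

λ̂_MAP = 2.90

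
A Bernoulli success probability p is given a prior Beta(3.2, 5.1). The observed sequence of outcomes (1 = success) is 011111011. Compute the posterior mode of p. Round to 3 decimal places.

Prior: Beta(3.2, 5.1).
Data: 7 successes in 9 trials (from the sequence). The binomial likelihood contributes p^7(1−p)^2, so the posterior is Beta(3.2+7, 5.1+2) = Beta(10.2, 7.1).
For Beta(a, b) with a, b > 1 the mode is (a−1)/(a+b−2) = 9.2/15.3 ≈ 0.601.

p̂_MAP = 0.601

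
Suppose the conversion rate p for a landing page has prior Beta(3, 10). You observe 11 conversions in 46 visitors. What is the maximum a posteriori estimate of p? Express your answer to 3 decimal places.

p̂_MAP = 0.228

Prior: Beta(3, 10).
Data: 11 successes in 46 trials. The binomial likelihood contributes p^11(1−p)^35, so the posterior is Beta(3+11, 10+35) = Beta(14, 45).
For Beta(a, b) with a, b > 1 the mode is (a−1)/(a+b−2) = 13/57 ≈ 0.228.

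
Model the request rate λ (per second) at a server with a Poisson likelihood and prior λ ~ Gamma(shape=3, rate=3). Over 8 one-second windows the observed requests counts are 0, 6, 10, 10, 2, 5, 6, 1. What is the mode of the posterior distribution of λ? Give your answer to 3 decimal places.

λ̂_MAP = 3.818

Σxᵢ = 0+6+10+10+2+5+6+1 = 40, with n = 8.
Posterior ∝ λ^2e^(−3λ) · λ^40e^(−8λ) = λ^42e^(−11λ), i.e. Gamma(shape=43, rate=11).
The mode of a Gamma(a, b) with a ≥ 1 (shape–rate) is (a−1)/b = 42/11 ≈ 3.818.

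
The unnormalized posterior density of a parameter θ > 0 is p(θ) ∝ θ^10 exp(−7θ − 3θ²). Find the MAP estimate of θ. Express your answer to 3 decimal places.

ℓ'(θ) = 10/θ − 7 − 6θ. Setting this to zero and multiplying by θ: 6θ² + 7θ − 10 = 0.
θ = (−7 + √(7² + 4·6·10)) / (2·6) = (−7 + √289) / 12 = (−7 + 17)/12 = 5/6.
ℓ''(θ) = −10/θ² − 6 < 0, confirming a maximum.

θ̂_MAP = 0.833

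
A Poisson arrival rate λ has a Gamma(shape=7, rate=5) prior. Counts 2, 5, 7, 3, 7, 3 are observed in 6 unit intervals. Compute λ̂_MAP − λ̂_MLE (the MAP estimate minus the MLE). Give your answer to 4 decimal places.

MAP − MLE = -1.5000

Σxᵢ = 27. Posterior is Gamma(34, 11); MAP = (34−1)/11 = 33/11 ≈ 3.00000.
MLE = x̄ = 27/6 ≈ 4.50000.
Difference = 33/11 − 27/6 = -3/2 ≈ -1.5000.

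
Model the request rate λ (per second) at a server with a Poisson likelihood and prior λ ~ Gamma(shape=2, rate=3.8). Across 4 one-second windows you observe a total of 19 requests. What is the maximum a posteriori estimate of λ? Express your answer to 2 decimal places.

λ̂_MAP = 2.56

Σxᵢ = 19, n = 4.
Posterior ∝ λe^(−3.8λ) · λ^19e^(−4λ) = λ^20e^(−7.8λ), i.e. Gamma(shape=21, rate=7.8).
The mode of a Gamma(a, b) with a ≥ 1 (shape–rate) is (a−1)/b = 20/7.8 ≈ 2.56.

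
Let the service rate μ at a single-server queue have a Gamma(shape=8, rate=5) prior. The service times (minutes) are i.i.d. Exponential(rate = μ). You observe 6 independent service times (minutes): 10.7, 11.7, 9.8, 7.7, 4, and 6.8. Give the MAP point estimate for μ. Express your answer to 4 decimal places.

μ̂_MAP = 0.2334

The Exponential(rate=μ) likelihood is ∝ μ^n e^(−μΣtᵢ). Here n = 6 and Σtᵢ = 10.7 + 11.7 + 9.8 + 7.7 + 4 + 6.8 = 50.7.
Posterior ∝ μ^7e^(−5μ) · μ^6e^(−50.7μ) = μ^13e^(−55.7μ), i.e. Gamma(14, 55.7).
Mode = (a−1)/b = 13/55.7 ≈ 0.2334.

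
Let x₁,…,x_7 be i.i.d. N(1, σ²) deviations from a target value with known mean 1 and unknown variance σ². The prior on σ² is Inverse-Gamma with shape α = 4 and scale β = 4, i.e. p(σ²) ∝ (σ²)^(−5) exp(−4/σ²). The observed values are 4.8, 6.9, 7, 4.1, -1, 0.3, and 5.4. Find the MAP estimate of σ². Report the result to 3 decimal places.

σ̂²_MAP = 7.454

Sum of squared deviations about the known mean: SS = (4.8−1)² + (6.9−1)² + (7−1)² + (4.1−1)² + (-1−1)² + (0.3−1)² + (5.4−1)² = 118.71.
The Normal likelihood contributes (σ²)^(−n/2) exp(−SS/(2σ²)), so the posterior is Inverse-Gamma(α + n/2, β + SS/2) = Inverse-Gamma(7.5, 63.355).
The mode of Inverse-Gamma(a, b) is b/(a+1) = 63.355/8.5 ≈ 7.454.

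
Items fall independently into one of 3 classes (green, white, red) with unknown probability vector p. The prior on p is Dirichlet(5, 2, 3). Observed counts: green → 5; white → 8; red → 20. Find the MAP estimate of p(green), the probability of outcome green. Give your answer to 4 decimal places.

The posterior is Dirichlet(αᵢ + nᵢ) = Dirichlet(10, 10, 23).
For a Dirichlet(a₁,…,a_K) with all aᵢ > 1, the mode has j-th component (aⱼ − 1)/(Σaᵢ − K).
Here Σaᵢ = 43 and K = 3, so p(green) = (10 − 1)/(43 − 3) = 9/40 ≈ 0.2250.

MAP estimate of p(green) = 0.2250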